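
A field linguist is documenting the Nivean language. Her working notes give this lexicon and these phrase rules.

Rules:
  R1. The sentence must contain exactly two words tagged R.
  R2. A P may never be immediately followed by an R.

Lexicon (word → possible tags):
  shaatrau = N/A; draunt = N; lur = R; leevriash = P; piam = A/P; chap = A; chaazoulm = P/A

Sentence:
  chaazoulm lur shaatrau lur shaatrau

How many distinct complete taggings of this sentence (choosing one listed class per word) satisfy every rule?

Candidates per position — 1:chaazoulm {P,A}; 2:lur {R}; 3:shaatrau {N,A}; 4:lur {R}; 5:shaatrau {N,A}.
There are 8 candidate sequences in total.
The sequences that satisfy every rule: A R N R N; A R N R A; A R A R N; A R A R A.
Count = 4.

4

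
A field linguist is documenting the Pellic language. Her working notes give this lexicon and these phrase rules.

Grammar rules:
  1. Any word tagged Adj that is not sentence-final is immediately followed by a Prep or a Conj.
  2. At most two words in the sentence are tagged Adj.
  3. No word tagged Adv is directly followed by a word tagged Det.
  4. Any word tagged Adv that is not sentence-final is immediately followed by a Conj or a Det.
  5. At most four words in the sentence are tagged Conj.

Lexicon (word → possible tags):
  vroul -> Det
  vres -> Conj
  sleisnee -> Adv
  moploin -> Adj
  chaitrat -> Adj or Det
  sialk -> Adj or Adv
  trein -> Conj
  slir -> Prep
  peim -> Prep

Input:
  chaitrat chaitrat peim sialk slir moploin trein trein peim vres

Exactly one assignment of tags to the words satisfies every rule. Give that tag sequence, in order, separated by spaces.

Candidates per position — 1:chaitrat {Adj,Det}; 2:chaitrat {Adj,Det}; 3:peim {Prep}; 4:sialk {Adj,Adv}; 5:slir {Prep}; 6:moploin {Adj}; 7:trein {Conj}; 8:trein {Conj}; 9:peim {Prep}; 10:vres {Conj}.
Word 1 cannot be Adj — rule 1 would then fail for every completion. It is Det.
Word 4 cannot be Adv — rule 4 would then fail for every completion. It is Adj.
Word 2 cannot be Adj — rule 2 would then fail for every completion. It is Det.
That leaves exactly one tagging: Det Det Prep Adj Prep Adj Conj Conj Prep Conj.
Rule-by-rule: rule 1 ✓; rule 2 ✓; rule 3 ✓; rule 4 ✓; rule 5 ✓.

Det Det Prep Adj Prep Adj Conj Conj Prep Conj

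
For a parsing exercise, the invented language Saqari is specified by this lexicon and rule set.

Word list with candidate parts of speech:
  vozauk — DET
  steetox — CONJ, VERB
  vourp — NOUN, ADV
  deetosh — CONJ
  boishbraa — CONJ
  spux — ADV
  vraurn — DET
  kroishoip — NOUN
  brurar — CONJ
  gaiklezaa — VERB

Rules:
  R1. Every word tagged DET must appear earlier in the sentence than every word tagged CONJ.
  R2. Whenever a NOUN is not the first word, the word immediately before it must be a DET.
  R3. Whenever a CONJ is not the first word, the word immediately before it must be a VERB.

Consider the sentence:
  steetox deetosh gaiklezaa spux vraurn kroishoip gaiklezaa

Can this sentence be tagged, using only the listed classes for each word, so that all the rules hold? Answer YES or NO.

Candidates per position — 1:steetox {CONJ,VERB}; 2:deetosh {CONJ}; 3:gaiklezaa {VERB}; 4:spux {ADV}; 5:vraurn {DET}; 6:kroishoip {NOUN}; 7:gaiklezaa {VERB}.
Rule 1 cannot be satisfied by any choice of tags from the lexicon.
So there is no consistent tagging.

NO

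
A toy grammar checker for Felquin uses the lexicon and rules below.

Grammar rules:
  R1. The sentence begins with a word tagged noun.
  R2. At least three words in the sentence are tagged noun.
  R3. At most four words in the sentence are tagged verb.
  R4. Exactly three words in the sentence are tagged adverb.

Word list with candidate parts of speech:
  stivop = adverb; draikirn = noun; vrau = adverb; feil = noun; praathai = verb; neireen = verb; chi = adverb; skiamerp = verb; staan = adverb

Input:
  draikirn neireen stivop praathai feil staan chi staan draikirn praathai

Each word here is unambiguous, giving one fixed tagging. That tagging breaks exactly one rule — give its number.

Fixed tagging: noun verb adverb verb noun adverb adverb adverb noun verb.
Checking each rule: R1 pass, R2 pass, R3 pass, R4 fail.
Only rule 4 fails.

4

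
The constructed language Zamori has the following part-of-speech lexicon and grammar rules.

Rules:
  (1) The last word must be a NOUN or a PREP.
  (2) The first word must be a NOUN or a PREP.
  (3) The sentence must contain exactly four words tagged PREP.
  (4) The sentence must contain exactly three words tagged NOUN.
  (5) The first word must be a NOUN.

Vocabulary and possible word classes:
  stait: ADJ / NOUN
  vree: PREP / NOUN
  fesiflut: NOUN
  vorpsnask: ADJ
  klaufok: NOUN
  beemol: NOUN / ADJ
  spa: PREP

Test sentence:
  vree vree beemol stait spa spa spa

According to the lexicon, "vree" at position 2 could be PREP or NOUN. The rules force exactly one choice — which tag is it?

Candidates per position — 1:vree {PREP,NOUN}; 2:vree {PREP,NOUN}; 3:beemol {NOUN,ADJ}; 4:stait {ADJ,NOUN}; 5:spa {PREP}; 6:spa {PREP}; 7:spa {PREP}.
Position 1: tagging it PREP would leave rule 5 unsatisfiable, so it must be NOUN.
Position 2: tagging it NOUN would leave rule 3 unsatisfiable, so it must be PREP.
Position 3: tagging it ADJ would leave rule 4 unsatisfiable, so it must be NOUN.
Position 4: tagging it ADJ would leave rule 4 unsatisfiable, so it must be NOUN.
The unique satisfying tagging is: NOUN PREP NOUN NOUN PREP PREP PREP.
Checking: rule 1 holds; rule 2 holds; rule 3 holds; rule 4 holds; rule 5 holds.

PREP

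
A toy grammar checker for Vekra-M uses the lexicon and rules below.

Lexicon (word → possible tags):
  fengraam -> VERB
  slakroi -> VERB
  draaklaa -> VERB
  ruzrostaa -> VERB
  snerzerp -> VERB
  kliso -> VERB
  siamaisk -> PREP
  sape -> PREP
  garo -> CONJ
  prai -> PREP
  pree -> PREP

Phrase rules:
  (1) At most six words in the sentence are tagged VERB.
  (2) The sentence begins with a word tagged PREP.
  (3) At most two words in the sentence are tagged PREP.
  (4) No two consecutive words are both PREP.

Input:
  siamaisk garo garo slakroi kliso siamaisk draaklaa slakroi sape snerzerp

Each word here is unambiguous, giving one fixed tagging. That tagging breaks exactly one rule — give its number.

Fixed tagging: PREP CONJ CONJ VERB VERB PREP VERB VERB PREP VERB.
Checking each rule: R1 holds, R2 holds, R3 violated, R4 holds.
Only rule 3 fails.

3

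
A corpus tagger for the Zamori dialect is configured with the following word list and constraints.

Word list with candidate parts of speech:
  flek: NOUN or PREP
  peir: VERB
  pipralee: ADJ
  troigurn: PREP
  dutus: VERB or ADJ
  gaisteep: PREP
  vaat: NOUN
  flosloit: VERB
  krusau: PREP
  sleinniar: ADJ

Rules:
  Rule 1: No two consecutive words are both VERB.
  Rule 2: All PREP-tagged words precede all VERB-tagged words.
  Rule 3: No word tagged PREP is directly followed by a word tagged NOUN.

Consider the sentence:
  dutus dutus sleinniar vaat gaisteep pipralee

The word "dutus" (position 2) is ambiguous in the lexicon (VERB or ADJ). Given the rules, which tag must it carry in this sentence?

ADJ

Candidates per position — 1:dutus {VERB,ADJ}; 2:dutus {VERB,ADJ}; 3:sleinniar {ADJ}; 4:vaat {NOUN}; 5:gaisteep {PREP}; 6:pipralee {ADJ}.
At position 1, choosing VERB makes rule 2 impossible to satisfy; hence ADJ.
At position 2, choosing VERB makes rule 2 impossible to satisfy; hence ADJ.
That leaves exactly one tagging: ADJ ADJ ADJ NOUN PREP ADJ.
Checking: rule 1 ✓; rule 2 ✓; rule 3 ✓.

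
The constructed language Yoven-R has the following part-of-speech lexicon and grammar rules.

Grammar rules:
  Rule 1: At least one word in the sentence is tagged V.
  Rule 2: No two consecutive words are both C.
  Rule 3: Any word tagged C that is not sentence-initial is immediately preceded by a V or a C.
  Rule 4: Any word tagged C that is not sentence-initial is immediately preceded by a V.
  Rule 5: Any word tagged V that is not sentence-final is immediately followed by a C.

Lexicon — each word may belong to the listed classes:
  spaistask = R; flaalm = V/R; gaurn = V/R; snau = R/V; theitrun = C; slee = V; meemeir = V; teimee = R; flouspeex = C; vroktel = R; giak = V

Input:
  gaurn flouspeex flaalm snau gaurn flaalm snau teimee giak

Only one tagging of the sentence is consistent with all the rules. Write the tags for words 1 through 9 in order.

V C R R R R R R V

Candidates per position — 1:gaurn {V,R}; 2:flouspeex {C}; 3:flaalm {V,R}; 4:snau {R,V}; 5:gaurn {V,R}; 6:flaalm {V,R}; 7:snau {R,V}; 8:teimee {R}; 9:giak {V}.
Word 1 cannot be R — rule 3 would then fail for every completion. It is V.
Word 3 cannot be V — rule 5 would then fail for every completion. It is R.
Word 4 cannot be V — rule 5 would then fail for every completion. It is R.
Word 5 cannot be V — rule 5 would then fail for every completion. It is R.
Word 6 cannot be V — rule 5 would then fail for every completion. It is R.
Word 7 cannot be V — rule 5 would then fail for every completion. It is R.
The only consistent sequence is: V C R R R R R R V.
Checking: rule 1 holds; rule 2 holds; rule 3 holds; rule 4 holds; rule 5 holds.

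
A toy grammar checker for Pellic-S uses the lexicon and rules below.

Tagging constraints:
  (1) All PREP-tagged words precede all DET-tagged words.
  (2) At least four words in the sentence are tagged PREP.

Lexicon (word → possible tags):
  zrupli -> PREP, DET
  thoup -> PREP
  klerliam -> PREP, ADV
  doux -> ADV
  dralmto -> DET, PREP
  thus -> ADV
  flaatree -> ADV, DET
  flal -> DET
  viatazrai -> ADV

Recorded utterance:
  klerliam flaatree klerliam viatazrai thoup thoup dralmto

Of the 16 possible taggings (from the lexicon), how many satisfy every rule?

Candidates per position — 1:klerliam {PREP,ADV}; 2:flaatree {ADV,DET}; 3:klerliam {PREP,ADV}; 4:viatazrai {ADV}; 5:thoup {PREP}; 6:thoup {PREP}; 7:dralmto {DET,PREP}.
There are 16 candidate sequences in total.
The sequences that satisfy every rule: PREP ADV PREP ADV PREP PREP DET; PREP ADV PREP ADV PREP PREP PREP; PREP ADV ADV ADV PREP PREP PREP; ADV ADV PREP ADV PREP PREP PREP.
Count = 4.

4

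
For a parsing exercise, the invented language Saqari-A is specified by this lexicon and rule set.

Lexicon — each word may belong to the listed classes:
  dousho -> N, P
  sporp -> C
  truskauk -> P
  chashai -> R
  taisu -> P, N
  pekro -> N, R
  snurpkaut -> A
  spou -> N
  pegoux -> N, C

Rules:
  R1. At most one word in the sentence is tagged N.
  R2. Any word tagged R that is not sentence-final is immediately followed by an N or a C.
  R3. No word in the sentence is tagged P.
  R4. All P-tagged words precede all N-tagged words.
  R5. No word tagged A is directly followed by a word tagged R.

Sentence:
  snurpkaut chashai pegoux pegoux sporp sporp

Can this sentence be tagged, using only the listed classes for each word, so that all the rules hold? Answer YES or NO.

NO

Candidates per position — 1:snurpkaut {A}; 2:chashai {R}; 3:pegoux {N,C}; 4:pegoux {N,C}; 5:sporp {C}; 6:sporp {C}.
Rule 5 cannot be satisfied by any choice of tags from the lexicon.
So there is no consistent tagging.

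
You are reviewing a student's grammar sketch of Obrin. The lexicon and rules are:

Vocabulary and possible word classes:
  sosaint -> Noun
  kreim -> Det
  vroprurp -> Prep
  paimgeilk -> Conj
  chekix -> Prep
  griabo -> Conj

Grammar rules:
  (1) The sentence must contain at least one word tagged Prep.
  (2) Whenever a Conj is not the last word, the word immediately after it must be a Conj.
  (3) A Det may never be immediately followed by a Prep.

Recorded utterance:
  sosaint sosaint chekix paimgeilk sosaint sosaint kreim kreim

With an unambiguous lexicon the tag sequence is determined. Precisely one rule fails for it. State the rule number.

2

Fixed tagging: Noun Noun Prep Conj Noun Noun Det Det.
Applying the rules: R1 pass, R2 fail, R3 pass.
Only rule 2 fails.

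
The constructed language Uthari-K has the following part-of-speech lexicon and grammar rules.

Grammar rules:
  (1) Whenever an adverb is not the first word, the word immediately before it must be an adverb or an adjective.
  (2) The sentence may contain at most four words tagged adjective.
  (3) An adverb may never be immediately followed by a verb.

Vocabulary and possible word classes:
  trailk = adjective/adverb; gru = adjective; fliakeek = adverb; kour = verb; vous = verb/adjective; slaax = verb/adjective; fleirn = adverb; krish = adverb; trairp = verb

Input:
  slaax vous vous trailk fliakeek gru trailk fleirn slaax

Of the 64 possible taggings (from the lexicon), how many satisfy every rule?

Candidates per position — 1:slaax {verb,adjective}; 2:vous {verb,adjective}; 3:vous {verb,adjective}; 4:trailk {adjective,adverb}; 5:fliakeek {adverb}; 6:gru {adjective}; 7:trailk {adjective,adverb}; 8:fleirn {adverb}; 9:slaax {verb,adjective}.
There are 64 candidate sequences in total.
Checking each against the rules leaves 9 sequences.
Count = 9.

9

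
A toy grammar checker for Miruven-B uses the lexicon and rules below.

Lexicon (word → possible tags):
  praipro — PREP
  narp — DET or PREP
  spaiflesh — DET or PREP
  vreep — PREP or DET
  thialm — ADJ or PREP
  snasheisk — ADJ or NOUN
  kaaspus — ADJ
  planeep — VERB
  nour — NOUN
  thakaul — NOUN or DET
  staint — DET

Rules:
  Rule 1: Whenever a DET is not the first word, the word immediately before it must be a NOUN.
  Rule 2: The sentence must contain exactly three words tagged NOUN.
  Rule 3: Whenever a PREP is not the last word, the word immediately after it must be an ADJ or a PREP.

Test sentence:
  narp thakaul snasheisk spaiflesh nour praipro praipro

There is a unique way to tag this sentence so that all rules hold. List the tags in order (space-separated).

DET NOUN NOUN DET NOUN PREP PREP

Candidates per position — 1:narp {DET,PREP}; 2:thakaul {NOUN,DET}; 3:snasheisk {ADJ,NOUN}; 4:spaiflesh {DET,PREP}; 5:nour {NOUN}; 6:praipro {PREP}; 7:praipro {PREP}.
If word 1 were PREP, no tagging could satisfy rule 3; so word 1 is DET.
If word 2 were DET, no tagging could satisfy rule 1; so word 2 is NOUN.
If word 3 were ADJ, no tagging could satisfy rule 2; so word 3 is NOUN.
If word 4 were PREP, no tagging could satisfy rule 3; so word 4 is DET.
The only consistent sequence is: DET NOUN NOUN DET NOUN PREP PREP.
Verifying each rule — rule 1 ok; rule 2 ok; rule 3 ok.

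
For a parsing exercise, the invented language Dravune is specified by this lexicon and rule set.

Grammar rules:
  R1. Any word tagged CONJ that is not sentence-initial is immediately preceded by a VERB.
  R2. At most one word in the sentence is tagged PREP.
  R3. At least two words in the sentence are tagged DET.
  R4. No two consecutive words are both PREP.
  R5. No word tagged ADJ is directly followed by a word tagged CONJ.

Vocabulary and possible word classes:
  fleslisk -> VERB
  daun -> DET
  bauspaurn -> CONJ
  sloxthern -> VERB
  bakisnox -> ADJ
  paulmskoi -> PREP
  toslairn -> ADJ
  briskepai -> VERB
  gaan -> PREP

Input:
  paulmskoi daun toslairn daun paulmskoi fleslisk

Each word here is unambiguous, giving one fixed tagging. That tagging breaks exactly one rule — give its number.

Fixed tagging: PREP DET ADJ DET PREP VERB.
Applying the rules: R1 ✓, R2 ✗, R3 ✓, R4 ✓, R5 ✓.
Only rule 2 fails.

2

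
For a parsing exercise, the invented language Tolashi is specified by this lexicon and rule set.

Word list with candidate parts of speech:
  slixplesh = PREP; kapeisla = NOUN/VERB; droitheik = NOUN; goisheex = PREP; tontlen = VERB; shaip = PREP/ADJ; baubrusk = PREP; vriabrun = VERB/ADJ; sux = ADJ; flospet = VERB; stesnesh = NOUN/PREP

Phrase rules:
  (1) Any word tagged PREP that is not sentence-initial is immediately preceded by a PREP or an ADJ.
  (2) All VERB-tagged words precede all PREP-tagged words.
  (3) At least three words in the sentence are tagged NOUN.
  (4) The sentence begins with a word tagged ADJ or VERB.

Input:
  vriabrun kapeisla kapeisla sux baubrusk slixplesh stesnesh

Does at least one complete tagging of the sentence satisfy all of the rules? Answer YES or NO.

Candidates per position — 1:vriabrun {VERB,ADJ}; 2:kapeisla {NOUN,VERB}; 3:kapeisla {NOUN,VERB}; 4:sux {ADJ}; 5:baubrusk {PREP}; 6:slixplesh {PREP}; 7:stesnesh {NOUN,PREP}.
One satisfying assignment: VERB NOUN NOUN ADJ PREP PREP NOUN.
Rule-by-rule: rule 1 satisfied; rule 2 satisfied; rule 3 satisfied; rule 4 satisfied.

YES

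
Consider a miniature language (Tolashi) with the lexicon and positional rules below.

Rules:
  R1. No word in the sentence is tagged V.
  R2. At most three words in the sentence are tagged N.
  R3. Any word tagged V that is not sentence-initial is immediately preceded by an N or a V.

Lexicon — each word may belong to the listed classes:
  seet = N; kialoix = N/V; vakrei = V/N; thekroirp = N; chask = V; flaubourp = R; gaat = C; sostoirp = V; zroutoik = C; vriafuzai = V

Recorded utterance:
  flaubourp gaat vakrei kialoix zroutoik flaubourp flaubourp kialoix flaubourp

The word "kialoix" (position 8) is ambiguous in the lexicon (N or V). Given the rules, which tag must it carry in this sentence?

N

Candidates per position — 1:flaubourp {R}; 2:gaat {C}; 3:vakrei {V,N}; 4:kialoix {N,V}; 5:zroutoik {C}; 6:flaubourp {R}; 7:flaubourp {R}; 8:kialoix {N,V}; 9:flaubourp {R}.
At position 3, choosing V makes rule 1 impossible to satisfy; hence N.
At position 4, choosing V makes rule 1 impossible to satisfy; hence N.
At position 8, choosing V makes rule 1 impossible to satisfy; hence N.
The unique satisfying tagging is: R C N N C R R N R.
Checking: rule 1 holds; rule 2 holds; rule 3 holds.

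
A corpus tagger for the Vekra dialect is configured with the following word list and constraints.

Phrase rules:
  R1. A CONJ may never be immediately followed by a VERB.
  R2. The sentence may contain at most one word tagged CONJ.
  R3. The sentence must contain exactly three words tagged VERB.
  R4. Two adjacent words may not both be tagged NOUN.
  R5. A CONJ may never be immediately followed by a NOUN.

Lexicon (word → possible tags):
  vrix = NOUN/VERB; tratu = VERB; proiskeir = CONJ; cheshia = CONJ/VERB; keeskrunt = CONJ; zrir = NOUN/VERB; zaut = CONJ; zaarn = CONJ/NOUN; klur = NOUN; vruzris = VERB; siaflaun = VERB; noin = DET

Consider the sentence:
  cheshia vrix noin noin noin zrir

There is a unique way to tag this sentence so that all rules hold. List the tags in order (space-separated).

VERB VERB DET DET DET VERB

Candidates per position — 1:cheshia {CONJ,VERB}; 2:vrix {NOUN,VERB}; 3:noin {DET}; 4:noin {DET}; 5:noin {DET}; 6:zrir {NOUN,VERB}.
Position 1: tagging it CONJ would leave rule 3 unsatisfiable, so it must be VERB.
Position 2: tagging it NOUN would leave rule 3 unsatisfiable, so it must be VERB.
Position 6: tagging it NOUN would leave rule 3 unsatisfiable, so it must be VERB.
So the tagging must be: VERB VERB DET DET DET VERB.
Verifying each rule — rule 1 ✓; rule 2 ✓; rule 3 ✓; rule 4 ✓; rule 5 ✓.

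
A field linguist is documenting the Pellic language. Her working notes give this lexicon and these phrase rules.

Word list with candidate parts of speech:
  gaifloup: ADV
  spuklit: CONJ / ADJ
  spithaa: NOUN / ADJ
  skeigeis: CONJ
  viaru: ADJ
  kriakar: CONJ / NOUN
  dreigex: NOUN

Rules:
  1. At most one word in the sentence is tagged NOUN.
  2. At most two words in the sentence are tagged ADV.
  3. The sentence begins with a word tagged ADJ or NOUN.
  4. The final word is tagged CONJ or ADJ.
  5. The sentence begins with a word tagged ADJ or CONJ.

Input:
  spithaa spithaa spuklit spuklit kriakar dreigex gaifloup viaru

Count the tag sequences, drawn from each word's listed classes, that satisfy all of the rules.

4

Candidates per position — 1:spithaa {NOUN,ADJ}; 2:spithaa {NOUN,ADJ}; 3:spuklit {CONJ,ADJ}; 4:spuklit {CONJ,ADJ}; 5:kriakar {CONJ,NOUN}; 6:dreigex {NOUN}; 7:gaifloup {ADV}; 8:viaru {ADJ}.
There are 32 candidate sequences in total.
The sequences that satisfy every rule: ADJ ADJ CONJ CONJ CONJ NOUN ADV ADJ; ADJ ADJ CONJ ADJ CONJ NOUN ADV ADJ; ADJ ADJ ADJ CONJ CONJ NOUN ADV ADJ; ADJ ADJ ADJ ADJ CONJ NOUN ADV ADJ.
Count = 4.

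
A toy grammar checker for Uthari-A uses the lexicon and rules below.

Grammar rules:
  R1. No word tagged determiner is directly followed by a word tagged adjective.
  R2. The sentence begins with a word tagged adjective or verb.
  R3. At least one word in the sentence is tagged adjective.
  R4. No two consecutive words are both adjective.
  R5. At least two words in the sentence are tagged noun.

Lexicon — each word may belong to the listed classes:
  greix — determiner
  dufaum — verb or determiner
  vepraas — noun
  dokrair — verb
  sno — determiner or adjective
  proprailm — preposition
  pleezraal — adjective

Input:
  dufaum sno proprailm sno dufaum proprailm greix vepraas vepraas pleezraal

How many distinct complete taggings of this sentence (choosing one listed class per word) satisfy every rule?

8

Candidates per position — 1:dufaum {verb,determiner}; 2:sno {determiner,adjective}; 3:proprailm {preposition}; 4:sno {determiner,adjective}; 5:dufaum {verb,determiner}; 6:proprailm {preposition}; 7:greix {determiner}; 8:vepraas {noun}; 9:vepraas {noun}; 10:pleezraal {adjective}.
There are 16 candidate sequences in total.
Checking each against the rules leaves 8 sequences.
Count = 8.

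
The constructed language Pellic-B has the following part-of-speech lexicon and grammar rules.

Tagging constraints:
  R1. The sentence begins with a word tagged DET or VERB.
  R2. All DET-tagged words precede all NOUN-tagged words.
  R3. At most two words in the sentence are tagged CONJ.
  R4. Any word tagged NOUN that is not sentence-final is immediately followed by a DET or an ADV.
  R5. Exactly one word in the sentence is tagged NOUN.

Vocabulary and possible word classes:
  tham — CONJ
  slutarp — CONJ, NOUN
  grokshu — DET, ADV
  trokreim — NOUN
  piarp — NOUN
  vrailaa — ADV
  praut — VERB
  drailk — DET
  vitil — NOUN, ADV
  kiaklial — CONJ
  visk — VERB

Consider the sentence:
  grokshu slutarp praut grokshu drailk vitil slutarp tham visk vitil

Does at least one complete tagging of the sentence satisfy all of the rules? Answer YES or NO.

NO

Candidates per position — 1:grokshu {DET,ADV}; 2:slutarp {CONJ,NOUN}; 3:praut {VERB}; 4:grokshu {DET,ADV}; 5:drailk {DET}; 6:vitil {NOUN,ADV}; 7:slutarp {CONJ,NOUN}; 8:tham {CONJ}; 9:visk {VERB}; 10:vitil {NOUN,ADV}.
Every candidate sequence violates at least one rule; no consistent tagging exists.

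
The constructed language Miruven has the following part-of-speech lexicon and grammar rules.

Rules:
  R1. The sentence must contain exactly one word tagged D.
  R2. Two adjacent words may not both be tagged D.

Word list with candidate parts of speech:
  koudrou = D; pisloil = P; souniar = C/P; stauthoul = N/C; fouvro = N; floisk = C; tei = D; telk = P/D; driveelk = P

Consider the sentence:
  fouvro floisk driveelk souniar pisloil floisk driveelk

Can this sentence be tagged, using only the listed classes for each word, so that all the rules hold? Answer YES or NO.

Candidates per position — 1:fouvro {N}; 2:floisk {C}; 3:driveelk {P}; 4:souniar {C,P}; 5:pisloil {P}; 6:floisk {C}; 7:driveelk {P}.
Rule 1 cannot be satisfied by any choice of tags from the lexicon.
So there is no consistent tagging.

NO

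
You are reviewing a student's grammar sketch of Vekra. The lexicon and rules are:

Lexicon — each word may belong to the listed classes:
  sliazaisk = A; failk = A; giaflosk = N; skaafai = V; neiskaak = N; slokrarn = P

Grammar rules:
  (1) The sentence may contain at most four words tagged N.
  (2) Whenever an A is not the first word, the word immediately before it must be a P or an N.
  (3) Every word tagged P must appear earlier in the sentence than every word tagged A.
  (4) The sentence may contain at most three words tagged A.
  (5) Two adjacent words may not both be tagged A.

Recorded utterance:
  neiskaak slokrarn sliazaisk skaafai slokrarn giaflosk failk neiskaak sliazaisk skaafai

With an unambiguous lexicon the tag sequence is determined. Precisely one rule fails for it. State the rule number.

3

Fixed tagging: N P A V P N A N A V.
Rule check: R1 holds, R2 holds, R3 violated, R4 holds, R5 holds.
Only rule 3 fails.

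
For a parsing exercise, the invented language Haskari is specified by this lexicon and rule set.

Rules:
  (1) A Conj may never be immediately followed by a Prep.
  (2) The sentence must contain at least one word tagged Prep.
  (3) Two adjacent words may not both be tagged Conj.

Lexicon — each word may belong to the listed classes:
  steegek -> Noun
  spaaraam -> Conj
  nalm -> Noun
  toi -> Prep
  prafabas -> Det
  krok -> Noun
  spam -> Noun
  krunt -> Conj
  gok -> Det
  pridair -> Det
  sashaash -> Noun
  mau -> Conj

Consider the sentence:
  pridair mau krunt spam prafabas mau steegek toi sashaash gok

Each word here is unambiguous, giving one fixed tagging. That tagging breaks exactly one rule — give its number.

3

Fixed tagging: Det Conj Conj Noun Det Conj Noun Prep Noun Det.
Rule check: R1 ✓, R2 ✓, R3 ✗.
Only rule 3 fails.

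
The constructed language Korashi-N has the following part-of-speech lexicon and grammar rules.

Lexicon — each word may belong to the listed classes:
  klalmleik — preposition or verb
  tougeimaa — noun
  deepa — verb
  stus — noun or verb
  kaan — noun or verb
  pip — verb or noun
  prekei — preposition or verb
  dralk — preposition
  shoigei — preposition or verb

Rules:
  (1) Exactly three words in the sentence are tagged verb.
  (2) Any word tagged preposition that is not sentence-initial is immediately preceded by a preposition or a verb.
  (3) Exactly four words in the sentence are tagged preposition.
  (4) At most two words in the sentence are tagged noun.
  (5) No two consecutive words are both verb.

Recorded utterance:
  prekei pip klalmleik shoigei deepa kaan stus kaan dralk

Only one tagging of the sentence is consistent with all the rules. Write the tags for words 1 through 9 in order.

Candidates per position — 1:prekei {preposition,verb}; 2:pip {verb,noun}; 3:klalmleik {preposition,verb}; 4:shoigei {preposition,verb}; 5:deepa {verb}; 6:kaan {noun,verb}; 7:stus {noun,verb}; 8:kaan {noun,verb}; 9:dralk {preposition}.
Position 1: verb is ruled out by rule 3; that leaves preposition.
Position 3: verb is ruled out by rule 3; that leaves preposition.
Position 4: verb is ruled out by rule 3; that leaves preposition.
Position 6: verb is ruled out by rule 5; that leaves noun.
Position 8: noun is ruled out by rule 2; that leaves verb.
Position 2: noun is ruled out by rule 2; that leaves verb.
Position 7: verb is ruled out by rule 1; that leaves noun.
The only consistent sequence is: preposition verb preposition preposition verb noun noun verb preposition.
Check: rule 1 holds; rule 2 holds; rule 3 holds; rule 4 holds; rule 5 holds.

preposition verb preposition preposition verb noun noun verb preposition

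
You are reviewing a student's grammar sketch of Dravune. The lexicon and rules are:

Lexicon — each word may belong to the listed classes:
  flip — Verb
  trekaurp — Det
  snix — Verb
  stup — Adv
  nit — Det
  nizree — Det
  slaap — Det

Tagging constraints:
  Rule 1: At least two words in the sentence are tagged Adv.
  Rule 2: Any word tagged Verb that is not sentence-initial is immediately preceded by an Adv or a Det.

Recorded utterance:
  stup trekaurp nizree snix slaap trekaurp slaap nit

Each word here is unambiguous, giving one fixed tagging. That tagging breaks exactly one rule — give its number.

1

Fixed tagging: Adv Det Det Verb Det Det Det Det.
Rule check: R1 ✗, R2 ✓.
Only rule 1 fails.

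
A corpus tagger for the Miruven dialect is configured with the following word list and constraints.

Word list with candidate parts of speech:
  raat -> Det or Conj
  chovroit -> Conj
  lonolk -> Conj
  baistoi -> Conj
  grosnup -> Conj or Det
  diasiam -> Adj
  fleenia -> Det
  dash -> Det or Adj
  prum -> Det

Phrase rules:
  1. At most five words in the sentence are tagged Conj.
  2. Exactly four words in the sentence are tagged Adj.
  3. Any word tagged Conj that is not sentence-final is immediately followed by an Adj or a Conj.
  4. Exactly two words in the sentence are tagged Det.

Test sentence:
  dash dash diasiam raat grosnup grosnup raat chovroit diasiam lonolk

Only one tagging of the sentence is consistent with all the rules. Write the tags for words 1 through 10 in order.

Adj Adj Adj Det Det Conj Conj Conj Adj Conj

Candidates per position — 1:dash {Det,Adj}; 2:dash {Det,Adj}; 3:diasiam {Adj}; 4:raat {Det,Conj}; 5:grosnup {Conj,Det}; 6:grosnup {Conj,Det}; 7:raat {Det,Conj}; 8:chovroit {Conj}; 9:diasiam {Adj}; 10:lonolk {Conj}.
At position 1, choosing Det makes rule 2 impossible to satisfy; hence Adj.
At position 2, choosing Det makes rule 2 impossible to satisfy; hence Adj.
The remaining ambiguous positions (4, 5, 6, 7) are resolved jointly — only one combination satisfies every rule.
The only consistent sequence is: Adj Adj Adj Det Det Conj Conj Conj Adj Conj.
Verifying each rule — rule 1 satisfied; rule 2 satisfied; rule 3 satisfied; rule 4 satisfied.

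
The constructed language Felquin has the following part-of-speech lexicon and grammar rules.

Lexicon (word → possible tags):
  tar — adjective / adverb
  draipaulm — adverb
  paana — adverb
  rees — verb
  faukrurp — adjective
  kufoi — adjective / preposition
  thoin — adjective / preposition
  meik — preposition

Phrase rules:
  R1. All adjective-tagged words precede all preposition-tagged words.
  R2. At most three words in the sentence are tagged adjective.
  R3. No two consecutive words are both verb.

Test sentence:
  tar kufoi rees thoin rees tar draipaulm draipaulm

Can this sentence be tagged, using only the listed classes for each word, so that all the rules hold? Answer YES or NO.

YES

Candidates per position — 1:tar {adjective,adverb}; 2:kufoi {adjective,preposition}; 3:rees {verb}; 4:thoin {adjective,preposition}; 5:rees {verb}; 6:tar {adjective,adverb}; 7:draipaulm {adverb}; 8:draipaulm {adverb}.
One satisfying assignment: adverb adjective verb preposition verb adverb adverb adverb.
Rule-by-rule: rule 1 satisfied; rule 2 satisfied; rule 3 satisfied.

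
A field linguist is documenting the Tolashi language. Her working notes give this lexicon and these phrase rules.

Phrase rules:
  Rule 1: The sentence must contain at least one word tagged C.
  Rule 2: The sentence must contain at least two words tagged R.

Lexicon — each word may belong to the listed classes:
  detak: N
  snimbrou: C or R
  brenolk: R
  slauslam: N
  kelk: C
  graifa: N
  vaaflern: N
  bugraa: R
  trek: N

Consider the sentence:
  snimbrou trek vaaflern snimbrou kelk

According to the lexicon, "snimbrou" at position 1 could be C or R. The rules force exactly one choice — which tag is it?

R

Candidates per position — 1:snimbrou {C,R}; 2:trek {N}; 3:vaaflern {N}; 4:snimbrou {C,R}; 5:kelk {C}.
Position 1: tagging it C would leave rule 2 unsatisfiable, so it must be R.
Position 4: tagging it C would leave rule 2 unsatisfiable, so it must be R.
That leaves exactly one tagging: R N N R C.
Verifying each rule — rule 1 holds; rule 2 holds.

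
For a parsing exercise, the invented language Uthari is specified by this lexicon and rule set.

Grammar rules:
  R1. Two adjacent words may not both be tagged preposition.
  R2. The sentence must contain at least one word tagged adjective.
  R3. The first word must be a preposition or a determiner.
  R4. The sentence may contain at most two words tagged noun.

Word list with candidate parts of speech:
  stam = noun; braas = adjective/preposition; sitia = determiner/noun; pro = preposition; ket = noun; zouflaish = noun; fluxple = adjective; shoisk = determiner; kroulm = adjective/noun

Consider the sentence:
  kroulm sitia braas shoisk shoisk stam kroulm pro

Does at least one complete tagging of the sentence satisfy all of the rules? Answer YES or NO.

Candidates per position — 1:kroulm {adjective,noun}; 2:sitia {determiner,noun}; 3:braas {adjective,preposition}; 4:shoisk {determiner}; 5:shoisk {determiner}; 6:stam {noun}; 7:kroulm {adjective,noun}; 8:pro {preposition}.
Rule 3 cannot be satisfied by any choice of tags from the lexicon.
So there is no consistent tagging.

NO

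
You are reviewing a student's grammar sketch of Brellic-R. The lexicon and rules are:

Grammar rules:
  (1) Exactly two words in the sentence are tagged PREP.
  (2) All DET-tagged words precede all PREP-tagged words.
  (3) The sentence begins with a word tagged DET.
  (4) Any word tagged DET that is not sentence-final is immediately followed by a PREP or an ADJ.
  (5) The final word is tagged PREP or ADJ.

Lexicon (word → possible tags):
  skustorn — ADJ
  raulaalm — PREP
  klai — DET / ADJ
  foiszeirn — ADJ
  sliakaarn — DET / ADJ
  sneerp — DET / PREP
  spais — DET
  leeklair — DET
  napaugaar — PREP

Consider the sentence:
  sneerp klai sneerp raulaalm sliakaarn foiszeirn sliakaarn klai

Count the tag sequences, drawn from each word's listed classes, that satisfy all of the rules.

Candidates per position — 1:sneerp {DET,PREP}; 2:klai {DET,ADJ}; 3:sneerp {DET,PREP}; 4:raulaalm {PREP}; 5:sliakaarn {DET,ADJ}; 6:foiszeirn {ADJ}; 7:sliakaarn {DET,ADJ}; 8:klai {DET,ADJ}.
There are 64 candidate sequences in total.
The sequences that satisfy every rule: DET ADJ PREP PREP ADJ ADJ ADJ ADJ.
Count = 1.

1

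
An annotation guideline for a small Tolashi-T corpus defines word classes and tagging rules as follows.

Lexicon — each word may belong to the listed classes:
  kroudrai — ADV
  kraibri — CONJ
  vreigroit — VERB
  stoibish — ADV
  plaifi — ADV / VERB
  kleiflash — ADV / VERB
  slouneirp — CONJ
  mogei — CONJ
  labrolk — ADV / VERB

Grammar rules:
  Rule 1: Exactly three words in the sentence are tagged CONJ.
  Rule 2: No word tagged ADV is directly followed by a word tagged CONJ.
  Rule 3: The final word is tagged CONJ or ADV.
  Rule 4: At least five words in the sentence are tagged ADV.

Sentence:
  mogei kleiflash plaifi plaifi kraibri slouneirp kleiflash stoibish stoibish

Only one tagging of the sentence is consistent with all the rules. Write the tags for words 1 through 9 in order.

Candidates per position — 1:mogei {CONJ}; 2:kleiflash {ADV,VERB}; 3:plaifi {ADV,VERB}; 4:plaifi {ADV,VERB}; 5:kraibri {CONJ}; 6:slouneirp {CONJ}; 7:kleiflash {ADV,VERB}; 8:stoibish {ADV}; 9:stoibish {ADV}.
Position 4: tagging it ADV would leave rule 2 unsatisfiable, so it must be VERB.
Position 7: tagging it VERB would leave rule 4 unsatisfiable, so it must be ADV.
Position 2: tagging it VERB would leave rule 4 unsatisfiable, so it must be ADV.
Position 3: tagging it VERB would leave rule 4 unsatisfiable, so it must be ADV.
The unique satisfying tagging is: CONJ ADV ADV VERB CONJ CONJ ADV ADV ADV.
Verifying each rule — rule 1 ok; rule 2 ok; rule 3 ok; rule 4 ok.

CONJ ADV ADV VERB CONJ CONJ ADV ADV ADV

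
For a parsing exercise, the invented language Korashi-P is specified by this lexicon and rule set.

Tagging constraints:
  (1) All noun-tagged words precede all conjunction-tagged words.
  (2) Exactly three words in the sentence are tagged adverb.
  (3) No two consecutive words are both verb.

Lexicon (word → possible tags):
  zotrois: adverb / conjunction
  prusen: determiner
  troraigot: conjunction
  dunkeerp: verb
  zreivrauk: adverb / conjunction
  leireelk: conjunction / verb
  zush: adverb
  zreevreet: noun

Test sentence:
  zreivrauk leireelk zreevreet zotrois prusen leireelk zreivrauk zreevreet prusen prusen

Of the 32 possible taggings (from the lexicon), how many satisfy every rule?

Candidates per position — 1:zreivrauk {adverb,conjunction}; 2:leireelk {conjunction,verb}; 3:zreevreet {noun}; 4:zotrois {adverb,conjunction}; 5:prusen {determiner}; 6:leireelk {conjunction,verb}; 7:zreivrauk {adverb,conjunction}; 8:zreevreet {noun}; 9:prusen {determiner}; 10:prusen {determiner}.
There are 32 candidate sequences in total.
The sequences that satisfy every rule: adverb verb noun adverb determiner verb adverb noun determiner determiner.
Count = 1.

1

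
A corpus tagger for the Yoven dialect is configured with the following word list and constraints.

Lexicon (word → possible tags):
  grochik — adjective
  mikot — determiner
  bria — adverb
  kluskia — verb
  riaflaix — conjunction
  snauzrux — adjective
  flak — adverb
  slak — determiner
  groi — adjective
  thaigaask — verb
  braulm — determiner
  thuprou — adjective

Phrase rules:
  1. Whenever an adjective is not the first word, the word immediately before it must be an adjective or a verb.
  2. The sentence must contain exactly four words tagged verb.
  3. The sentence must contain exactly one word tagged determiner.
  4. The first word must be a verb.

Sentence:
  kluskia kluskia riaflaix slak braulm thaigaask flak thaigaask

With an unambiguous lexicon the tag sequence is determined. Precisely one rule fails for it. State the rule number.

3

Fixed tagging: verb verb conjunction determiner determiner verb adverb verb.
Applying the rules: R1 ✓, R2 ✓, R3 ✗, R4 ✓.
Only rule 3 fails.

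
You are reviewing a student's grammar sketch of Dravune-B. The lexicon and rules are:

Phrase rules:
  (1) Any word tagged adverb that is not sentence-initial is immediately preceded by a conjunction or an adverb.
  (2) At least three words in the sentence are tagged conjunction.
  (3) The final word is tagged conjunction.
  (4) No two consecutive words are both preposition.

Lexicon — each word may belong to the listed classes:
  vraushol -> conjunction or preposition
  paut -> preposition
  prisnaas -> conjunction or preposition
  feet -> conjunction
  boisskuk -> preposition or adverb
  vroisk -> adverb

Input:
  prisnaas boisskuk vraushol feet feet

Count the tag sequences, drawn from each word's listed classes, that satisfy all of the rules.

Candidates per position — 1:prisnaas {conjunction,preposition}; 2:boisskuk {preposition,adverb}; 3:vraushol {conjunction,preposition}; 4:feet {conjunction}; 5:feet {conjunction}.
There are 8 candidate sequences in total.
The sequences that satisfy every rule: conjunction preposition conjunction conjunction conjunction; conjunction adverb conjunction conjunction conjunction; conjunction adverb preposition conjunction conjunction.
Count = 3.

3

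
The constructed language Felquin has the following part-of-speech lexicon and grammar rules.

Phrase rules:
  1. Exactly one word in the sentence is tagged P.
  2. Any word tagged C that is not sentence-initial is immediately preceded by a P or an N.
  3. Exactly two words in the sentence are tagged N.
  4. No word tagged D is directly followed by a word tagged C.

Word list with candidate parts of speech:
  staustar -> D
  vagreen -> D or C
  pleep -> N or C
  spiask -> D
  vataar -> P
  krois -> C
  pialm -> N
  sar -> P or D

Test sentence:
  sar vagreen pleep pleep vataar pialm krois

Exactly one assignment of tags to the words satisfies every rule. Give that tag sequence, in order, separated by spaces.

D D N C P N C

Candidates per position — 1:sar {P,D}; 2:vagreen {D,C}; 3:pleep {N,C}; 4:pleep {N,C}; 5:vataar {P}; 6:pialm {N}; 7:krois {C}.
If word 1 were P, no tagging could satisfy rule 1; so word 1 is D.
If word 2 were C, no tagging could satisfy rule 2; so word 2 is D.
If word 3 were C, no tagging could satisfy rule 2; so word 3 is N.
If word 4 were N, no tagging could satisfy rule 3; so word 4 is C.
That leaves exactly one tagging: D D N C P N C.
Verifying each rule — rule 1 ✓; rule 2 ✓; rule 3 ✓; rule 4 ✓.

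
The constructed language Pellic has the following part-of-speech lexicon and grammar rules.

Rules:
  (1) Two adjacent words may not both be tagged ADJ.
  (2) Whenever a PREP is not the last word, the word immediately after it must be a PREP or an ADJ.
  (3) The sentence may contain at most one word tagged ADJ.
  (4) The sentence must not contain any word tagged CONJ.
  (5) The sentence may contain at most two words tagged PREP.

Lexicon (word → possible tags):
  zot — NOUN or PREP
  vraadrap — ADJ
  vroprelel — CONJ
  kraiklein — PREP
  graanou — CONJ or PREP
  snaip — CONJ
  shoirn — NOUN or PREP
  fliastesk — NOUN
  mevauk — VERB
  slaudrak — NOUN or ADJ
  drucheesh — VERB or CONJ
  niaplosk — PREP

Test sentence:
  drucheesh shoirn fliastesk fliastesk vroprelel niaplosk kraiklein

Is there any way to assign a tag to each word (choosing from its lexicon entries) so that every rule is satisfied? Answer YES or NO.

NO

Candidates per position — 1:drucheesh {VERB,CONJ}; 2:shoirn {NOUN,PREP}; 3:fliastesk {NOUN}; 4:fliastesk {NOUN}; 5:vroprelel {CONJ}; 6:niaplosk {PREP}; 7:kraiklein {PREP}.
Rule 4 cannot be satisfied by any choice of tags from the lexicon.
So there is no consistent tagging.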